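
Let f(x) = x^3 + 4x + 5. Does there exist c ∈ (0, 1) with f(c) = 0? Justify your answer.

No.

Evaluate at the endpoints: f(0) = 5, f(1) = 10 — same sign (positive).
f'(x) = 3x^2 + 4 has discriminant 0² − 4·3·4 = -48 < 0, so f' has no real roots and is positive for every real x.
Hence f is strictly increasing on ℝ, and in particular on [0, 1]. A strictly monotone function with same-sign endpoint values stays positive on the whole interval, so f has no zero in (0, 1).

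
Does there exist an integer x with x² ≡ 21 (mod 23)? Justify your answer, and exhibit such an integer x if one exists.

23 is prime, so by Euler's criterion 21 is a square mod 23 iff 21^((23−1)/2) = 21^11 ≡ 1 (mod 23).
Squaring successively (mod 23): 21^2 = 441 ≡ 4; 21^4 ≡ 4² = 16 ≡ 16; 21^8 ≡ 16² = 256 ≡ 3.
Since 11 = 8 + 2 + 1, 21^11 ≡ 3 · 4 · 21; multiplying out mod 23: 3·4 = 12 ≡ 12, then 12·21 = 252 ≡ 22. Thus 21^11 ≡ 22 ≡ −1 (mod 23).
The value −1 means 21 is a non-residue modulo 23, so x² ≡ 21 (mod 23) is impossible.

No such integer exists.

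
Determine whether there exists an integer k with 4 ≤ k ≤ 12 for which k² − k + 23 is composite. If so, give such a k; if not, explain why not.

At k = 4: 4² − 4 + 23 = 35 = 5·7, which is composite.

k = 4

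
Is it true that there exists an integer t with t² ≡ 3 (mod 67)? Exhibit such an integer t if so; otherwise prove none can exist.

Apply Euler's criterion with the prime 67: 3 is a quadratic residue iff 3^33 ≡ 1 (mod 67), and a non-residue iff it is ≡ −1.
Squaring successively (mod 67): 3^2 = 9 ≡ 9; 3^4 ≡ 9² = 81 ≡ 14; 3^8 ≡ 14² = 196 ≡ 62; 3^16 ≡ 62² = 3844 ≡ 25; 3^32 ≡ 25² = 625 ≡ 22.
Since 33 = 32 + 1, 3^33 ≡ 22 · 3; multiplying out mod 67: 22·3 = 66 ≡ 66. Thus 3^33 ≡ 66 ≡ −1 (mod 67).
The value −1 means 3 is a non-residue modulo 67, so t² ≡ 3 (mod 67) is impossible.

There is no such integer.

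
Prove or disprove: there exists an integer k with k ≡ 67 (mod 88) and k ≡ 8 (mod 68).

Reduce both congruences modulo 4, which divides 88 and 68: they say k ≡ 67 (mod 4) and k ≡ 8 (mod 4).
However 67 ≡ 3 and 8 ≡ 0 (mod 4), and 3 ≠ 0.
Therefore no such k exists.

There is no such integer.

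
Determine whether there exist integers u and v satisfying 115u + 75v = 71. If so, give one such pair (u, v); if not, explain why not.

Any value of 115u + 75v is a multiple of gcd(115, 75) = 5.
But 71 is not a multiple of 5 (it leaves remainder 1).
So the equation is unsolvable over ℤ.

No, no such integers exist.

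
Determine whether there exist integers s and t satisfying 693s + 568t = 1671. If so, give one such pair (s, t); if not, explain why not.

Since gcd(693, 568) = 1, every integer is an integer combination of 693 and 568.
Dividing repeatedly: 693 = 1·568 + 125, 568 = 4·125 + 68, 125 = 1·68 + 57, 68 = 1·57 + 11, 57 = 5·11 + 2, 11 = 5·2 + 1, 2 = 2·1 + 0.
Back-substituting, 1 = 11 − 5·2 = 11 − 5·(57 − 5·11) = −5·57 + 26·11 = −5·57 + 26·(68 − 1·57) = 26·68 − 31·57 = 26·68 − 31·(125 − 1·68) = −31·125 + 57·68 = −31·125 + 57·(568 − 4·125) = 57·568 − 259·125 = 57·568 − 259·(693 − 1·568) = −259·693 + 316·568; that is, 693·(-259) + 568·316 = 1.
Multiplying through by 1671: s = (-259)·1671 = -432789, t = 316·1671 = 528036 is a solution.
The general solution is s = -432789 + 568k, t = 528036 − 693k; taking k = 762 gives the smaller pair s = 27, t = -30.
Indeed 693·27 + 568·(-30) = 18711 − 17040 = 1671.

s = 27, t = -30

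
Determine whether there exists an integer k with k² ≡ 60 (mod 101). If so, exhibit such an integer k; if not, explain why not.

No, no such integer exists.

Apply Euler's criterion with the prime 101: 60 is a quadratic residue iff 60^50 ≡ 1 (mod 101), and a non-residue iff it is ≡ −1.
Repeated squaring mod 101: 60^2 = 3600 ≡ 65; 60^4 ≡ 65² = 4225 ≡ 84; 60^8 ≡ 84² = 7056 ≡ 87; 60^16 ≡ 87² = 7569 ≡ 95; 60^32 ≡ 95² = 9025 ≡ 36.
Since 50 = 32 + 16 + 2, 60^50 ≡ 36 · 95 · 65; multiplying out mod 101: 36·95 = 3420 ≡ 87, then 87·65 = 5655 ≡ 100. Thus 60^50 ≡ 100 ≡ −1 (mod 101).
By Euler's criterion 60 is a quadratic non-residue mod 101: no k satisfies k² ≡ 60 (mod 101).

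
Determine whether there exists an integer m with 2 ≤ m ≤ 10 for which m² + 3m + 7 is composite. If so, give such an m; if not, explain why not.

m = 3

At m = 3: 3² + 3·3 + 7 = 25 = 5·5, which is composite.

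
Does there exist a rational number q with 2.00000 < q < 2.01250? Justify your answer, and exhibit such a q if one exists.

Look for a denominator N such that an integer falls strictly between N·2.00000 and N·2.01250. N = 81 works: 81·2.00000 = 162.00000 < 163 < 163.01250 = 81·2.01250.
Dividing back, 2.00000 < 163/81 < 2.01250, and 163/81 is rational.

q = 163/81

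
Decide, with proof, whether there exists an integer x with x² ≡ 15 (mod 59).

x = 30

Take x = 30. Then 30² = 900 = 15·59 + 15, so 30² ≡ 15 (mod 59).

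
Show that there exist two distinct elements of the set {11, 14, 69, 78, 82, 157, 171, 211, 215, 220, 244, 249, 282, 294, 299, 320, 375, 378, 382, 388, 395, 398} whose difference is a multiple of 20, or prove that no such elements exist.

Reduce each element mod 20: 11↦11, 14↦14, 69↦9, 78↦18, 82↦2, 157↦17, 171↦11, 211↦11, 215↦15, 220↦0, 244↦4, 249↦9, 282↦2, 294↦14, 299↦19, 320↦0, 375↦15, 378↦18, 382↦2, 388↦8, 395↦15, 398↦18. The residue 11 repeats (at 11 and 171), and 171 − 11 = 160 = 8·20.

The pair (11, 171) works.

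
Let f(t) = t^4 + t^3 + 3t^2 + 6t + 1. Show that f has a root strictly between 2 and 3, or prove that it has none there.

f has no root in that interval.

f(2) = 49 and f(3) = 154, both positive, so a sign-change argument is unavailable; we show f keeps this sign on the whole interval.
Shift to the endpoint 2: with t = 2 + u (0 < u < 1), one computes f(2 + u) = u^4 + 9u^3 + 33u^2 + 62u + 49.
The nonzero coefficients here are all positive, so for u > 0 every term is positive (or zero), and the constant term 49 is strictly positive.
Therefore f(t) > 0 throughout (2, 3), and f has no zero there.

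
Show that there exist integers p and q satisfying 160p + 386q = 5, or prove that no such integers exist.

No such integers exist.

gcd(160, 386) = 2, so every integer of the form 160p + 386q is a multiple of 2.
However 5 leaves remainder 1 on division by 2.
So the equation is unsolvable over ℤ.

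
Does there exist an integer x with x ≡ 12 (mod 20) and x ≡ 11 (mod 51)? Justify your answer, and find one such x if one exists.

The moduli 20 and 51 are coprime, so by the Chinese Remainder Theorem a unique solution modulo 1020 exists.
Write x = 12 + 20t and require 12 + 20t ≡ 11 (mod 51), i.e. 20t ≡ 50 (mod 51).
To invert 20 modulo 51: 51 = 2·20 + 11, 20 = 1·11 + 9, 11 = 1·9 + 2, 9 = 4·2 + 1, 2 = 2·1 + 0, and unwinding, 1 = 9 − 4·2 = 9 − 4·(11 − 1·9) = −4·11 + 5·9 = −4·11 + 5·(20 − 1·11) = 5·20 − 9·11 = 5·20 − 9·(51 − 2·20) = −9·51 + 23·20. Thus 20⁻¹ ≡ 23 (mod 51).
Therefore t ≡ 23·50 = 1150 ≡ 28 (mod 51).
Taking t = 28 gives x = 12 + 20·28 = 572.
Verify: 572 = 28·20 + 12 and 572 = 11·51 + 11. ✓

x = 572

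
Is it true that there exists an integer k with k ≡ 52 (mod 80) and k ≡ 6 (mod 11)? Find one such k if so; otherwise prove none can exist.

Since 80 and 11 share no common factor, CRT says the pair of congruences has a solution (unique mod 880).
Write k = 52 + 80t and require 52 + 80t ≡ 6 (mod 11), i.e. 80t ≡ 9 (mod 11).
80 ≡ 3 (mod 11), so this reads 3t ≡ 9 (mod 11). Since 3·4 = 12 = 1·11 + 1, the inverse of 3 mod 11 is 4.
Multiplying by 4: t ≡ 4·9 = 36 ≡ 3 (mod 11).
Taking t = 3 gives k = 52 + 80·3 = 292.
Check: 292 mod 80 = 52, 292 mod 11 = 6. ✓

k = 292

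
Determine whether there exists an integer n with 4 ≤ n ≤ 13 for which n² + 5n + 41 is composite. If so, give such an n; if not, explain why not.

At n = 7: 7² + 5·7 + 41 = 125 = 5·25, which is composite.

n = 7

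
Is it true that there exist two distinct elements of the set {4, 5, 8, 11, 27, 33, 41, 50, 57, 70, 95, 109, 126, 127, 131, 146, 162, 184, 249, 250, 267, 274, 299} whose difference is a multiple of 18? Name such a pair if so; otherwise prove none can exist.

Both 4 and 184 leave remainder 4 on division by 18; their difference 180 = 10·18 is a multiple of 18.

4 and 184 are such a pair.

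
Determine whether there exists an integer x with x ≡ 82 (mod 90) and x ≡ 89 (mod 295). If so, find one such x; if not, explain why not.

No such integer exists.

Both moduli are multiples of 5 = gcd(90, 295), so any solution would satisfy x ≡ 82 and x ≡ 89 modulo 5 simultaneously.
These are incompatible: 82 − 89 = -7 is not divisible by 5.
Therefore no such x exists.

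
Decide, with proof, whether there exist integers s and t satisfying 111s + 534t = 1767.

gcd(111, 534) = 3, and 3 divides 1767, so integer solutions exist.
Dividing through by 3 reduces the equation to 37s + 178t = 589.
Run the Euclidean algorithm on 178 and 37: 178 = 4·37 + 30, 37 = 1·30 + 7, 30 = 4·7 + 2, 7 = 3·2 + 1, 2 = 2·1 + 0.
Back-substituting, 1 = 7 − 3·2 = 7 − 3·(30 − 4·7) = −3·30 + 13·7 = −3·30 + 13·(37 − 1·30) = 13·37 − 16·30 = 13·37 − 16·(178 − 4·37) = −16·178 + 77·37; that is, 37·77 + 178·(-16) = 1.
Times 589: 37·45353 + 178·(-9424) = 589, so (45353, -9424) solves it.
Shifting by a multiple of (178, −37) keeps it a solution: s = 45353 − 254·178 = 141, t = -9424 + 254·37 = -26.
Check: 111·141 + 534·(-26) = 15651 − 13884 = 1767. ✓

s = 141, t = -26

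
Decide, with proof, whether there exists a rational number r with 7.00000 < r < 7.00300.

Look for a denominator N such that an integer falls strictly between N·7.00000 and N·7.00300. N = 334 works: 334·7.00000 = 2338.00000 < 2339 < 2339.00200 = 334·7.00300.
Dividing back, 7.00000 < 2339/334 < 7.00300, and 2339/334 is rational.

r = 2339/334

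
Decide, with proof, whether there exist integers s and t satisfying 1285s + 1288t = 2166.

1285 and 1288 are coprime, so 1285s + 1288t ranges over all of ℤ.
Run the Euclidean algorithm on 1288 and 1285: 1288 = 1·1285 + 3, 1285 = 428·3 + 1, 3 = 3·1 + 0.
Unwinding: 1 = 1285 − 428·3 = 1285 − 428·(1288 − 1·1285) = −428·1288 + 429·1285, i.e. 1285·429 + 1288·(-428) = 1.
Scaling by 2166 gives the particular solution (s, t) = (929214, -927048).
The general solution is s = 929214 + 1288k, t = -927048 − 1285k; taking k = -721 gives the smaller pair s = 566, t = -563.
Indeed 1285·566 + 1288·(-563) = 727310 − 725144 = 2166.

s = 566, t = -563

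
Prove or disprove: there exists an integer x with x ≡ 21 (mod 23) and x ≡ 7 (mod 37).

x = 44

The moduli 23 and 37 are coprime, so by the Chinese Remainder Theorem a unique solution modulo 851 exists.
Write x = 21 + 23t and require 21 + 23t ≡ 7 (mod 37), i.e. 23t ≡ 23 (mod 37).
To invert 23 modulo 37: 37 = 1·23 + 14, 23 = 1·14 + 9, 14 = 1·9 + 5, 9 = 1·5 + 4, 5 = 1·4 + 1, 4 = 4·1 + 0, and unwinding, 1 = 5 − 1·4 = 5 − (9 − 1·5) = −9 + 2·5 = −9 + 2·(14 − 1·9) = 2·14 − 3·9 = 2·14 − 3·(23 − 1·14) = −3·23 + 5·14 = −3·23 + 5·(37 − 1·23) = 5·37 − 8·23. Thus 23⁻¹ ≡ -8 ≡ 29 (mod 37).
Multiplying by 29: t ≡ 29·23 = 667 ≡ 1 (mod 37).
With t = 1: x = 21 + 23·1 = 44.
Indeed 44 ≡ 21 (mod 23) and 44 ≡ 7 (mod 37).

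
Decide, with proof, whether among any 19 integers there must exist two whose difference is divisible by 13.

There are exactly 13 possible remainders on division by 13.
Placing 19 integers into 13 classes, some class receives at least two — say a and b.
Their difference a − b is then a multiple of 13.

True.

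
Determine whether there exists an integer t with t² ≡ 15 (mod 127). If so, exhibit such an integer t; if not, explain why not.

t = 74

t = 74 works: 74² = 5476, and 5476 − 15 = 5461 = 43·127.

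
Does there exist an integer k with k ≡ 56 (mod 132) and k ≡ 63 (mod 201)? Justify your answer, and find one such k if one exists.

No, no such integer exists.

Reduce both congruences modulo 3, which divides 132 and 201: they say k ≡ 56 (mod 3) and k ≡ 63 (mod 3).
However 56 ≡ 2 and 63 ≡ 0 (mod 3), and 2 ≠ 0.
Therefore no such k exists.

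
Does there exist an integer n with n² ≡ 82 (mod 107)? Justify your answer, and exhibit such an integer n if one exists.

107 is prime, so by Euler's criterion 82 is a square mod 107 iff 82^((107−1)/2) = 82^53 ≡ 1 (mod 107).
Squaring successively (mod 107): 82^2 = 6724 ≡ 90; 82^4 ≡ 90² = 8100 ≡ 75; 82^8 ≡ 75² = 5625 ≡ 61; 82^16 ≡ 61² = 3721 ≡ 83; 82^32 ≡ 83² = 6889 ≡ 41.
Since 53 = 32 + 16 + 4 + 1, 82^53 ≡ 41 · 83 · 75 · 82; multiplying out mod 107: 41·83 = 3403 ≡ 86, then 86·75 = 6450 ≡ 30, then 30·82 = 2460 ≡ 106. Thus 82^53 ≡ 106 ≡ −1 (mod 107).
By Euler's criterion 82 is a quadratic non-residue mod 107: no n satisfies n² ≡ 82 (mod 107).

No such integer exists.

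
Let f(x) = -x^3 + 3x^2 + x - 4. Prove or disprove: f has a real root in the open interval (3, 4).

No such root exists.

The endpoint values f(3) = -1 and f(4) = -16 are both negative. Claim: f(x) < 0 for every x in (3, 4).
Shift to the endpoint 3: with x = 3 + u (0 < u < 1), one computes f(3 + u) = -u^3 - 6u^2 - 8u - 1.
The nonzero coefficients here are all negative, so for u > 0 every term is negative (or zero), and the constant term -1 is strictly negative.
So f is strictly negative on (3, 4); no root exists in the interval.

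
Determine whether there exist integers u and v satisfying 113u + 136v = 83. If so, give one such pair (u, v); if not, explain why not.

Since gcd(113, 136) = 1, every integer is an integer combination of 113 and 136.
Run the Euclidean algorithm on 136 and 113: 136 = 1·113 + 23, 113 = 4·23 + 21, 23 = 1·21 + 2, 21 = 10·2 + 1, 2 = 2·1 + 0.
Unwinding: 1 = 21 − 10·2 = 21 − 10·(23 − 1·21) = −10·23 + 11·21 = −10·23 + 11·(113 − 4·23) = 11·113 − 54·23 = 11·113 − 54·(136 − 1·113) = −54·136 + 65·113, i.e. 113·65 + 136·(-54) = 1.
Scaling by 83 gives the particular solution (u, v) = (5395, -4482).
Shifting by a multiple of (136, −113) keeps it a solution: u = 5395 − 39·136 = 91, v = -4482 + 39·113 = -75.
Indeed 113·91 + 136·(-75) = 10283 − 10200 = 83.

u = 91, v = -75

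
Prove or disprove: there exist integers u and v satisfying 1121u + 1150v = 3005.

u = 55, v = -51

1121 and 1150 are coprime, so 1121u + 1150v ranges over all of ℤ.
Dividing repeatedly: 1150 = 1·1121 + 29, 1121 = 38·29 + 19, 29 = 1·19 + 10, 19 = 1·10 + 9, 10 = 1·9 + 1, 9 = 9·1 + 0.
Back-substituting, 1 = 10 − 1·9 = 10 − (19 − 1·10) = −19 + 2·10 = −19 + 2·(29 − 1·19) = 2·29 − 3·19 = 2·29 − 3·(1121 − 38·29) = −3·1121 + 116·29 = −3·1121 + 116·(1150 − 1·1121) = 116·1150 − 119·1121; that is, 1121·(-119) + 1150·116 = 1.
Scaling by 3005 gives the particular solution (u, v) = (-357595, 348580).
Adding 311·1150 to u and subtracting 311·1121 from v gives the tidier solution (55, -51).
Indeed 1121·55 + 1150·(-51) = 61655 − 58650 = 3005.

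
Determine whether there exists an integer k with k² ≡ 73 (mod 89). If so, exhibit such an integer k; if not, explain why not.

k = 47

Take k = 47. Then 47² = 2209 = 24·89 + 73, so 47² ≡ 73 (mod 89).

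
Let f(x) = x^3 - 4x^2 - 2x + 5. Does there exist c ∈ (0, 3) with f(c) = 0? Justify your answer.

Such a root exists.

f(0) = 5 and f(3) = -10, which have opposite signs.
Since f is a polynomial it is continuous on [0, 3].
By the Intermediate Value Theorem f must vanish at some point of (0, 3).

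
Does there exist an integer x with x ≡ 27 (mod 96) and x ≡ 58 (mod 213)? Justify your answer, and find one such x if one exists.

There is no such integer.

Reduce both congruences modulo 3, which divides 96 and 213: they say x ≡ 27 (mod 3) and x ≡ 58 (mod 3).
But 27 mod 3 = 0 while 58 mod 3 = 1, a contradiction.
Hence the system has no solution.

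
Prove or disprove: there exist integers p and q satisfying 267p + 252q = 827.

gcd(267, 252) = 3, so every integer of the form 267p + 252q is a multiple of 3.
However 827 leaves remainder 2 on division by 3.
So the equation is unsolvable over ℤ.

No, no such integers exist.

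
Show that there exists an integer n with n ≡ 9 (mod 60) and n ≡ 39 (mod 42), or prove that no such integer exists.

n = 249

gcd(60, 42) = 6. A simultaneous solution exists iff 9 ≡ 39 (mod 6); here 9 mod 6 = 3 = 39 mod 6, so it does.
The integers ≡ 9 (mod 60) are 9, 69, 129, 189, 249, …; their remainders mod 42 are 9, 27, 3, 21, 39, so n = 249 is the first that is ≡ 39 (mod 42).
Verify: 249 = 4·60 + 9 and 249 = 5·42 + 39. ✓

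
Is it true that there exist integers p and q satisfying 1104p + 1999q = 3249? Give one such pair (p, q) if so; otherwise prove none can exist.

1104 and 1999 are coprime, so 1104p + 1999q ranges over all of ℤ.
Run the Euclidean algorithm on 1999 and 1104: 1999 = 1·1104 + 895, 1104 = 1·895 + 209, 895 = 4·209 + 59, 209 = 3·59 + 32, 59 = 1·32 + 27, 32 = 1·27 + 5, 27 = 5·5 + 2, 5 = 2·2 + 1, 2 = 2·1 + 0.
Working back up the chain: 1 = 5 − 2·2 = 5 − 2·(27 − 5·5) = −2·27 + 11·5 = −2·27 + 11·(32 − 1·27) = 11·32 − 13·27 = 11·32 − 13·(59 − 1·32) = −13·59 + 24·32 = −13·59 + 24·(209 − 3·59) = 24·209 − 85·59 = 24·209 − 85·(895 − 4·209) = −85·895 + 364·209 = −85·895 + 364·(1104 − 1·895) = 364·1104 − 449·895 = 364·1104 − 449·(1999 − 1·1104) = −449·1999 + 813·1104. So 1104·813 + 1999·(-449) = 1.
Scaling by 3249 gives the particular solution (p, q) = (2641437, -1458801).
Subtracting 1321·1999 from p and adding 1321·1104 to q gives the tidier solution (758, -417).
Check: 1104·758 + 1999·(-417) = 836832 − 833583 = 3249. ✓

p = 758, q = -417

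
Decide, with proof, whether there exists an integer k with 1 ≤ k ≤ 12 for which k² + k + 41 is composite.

There is no such integer k in that range.

The values for k = 1, 2, …, 12 are 43, 47, 53, 61, 71, 83, 97, 113, 131, 151, 173, 197, and each of these is prime.
So no value in the range makes the expression composite.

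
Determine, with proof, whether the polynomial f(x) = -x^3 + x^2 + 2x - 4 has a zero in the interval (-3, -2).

f has no root in that interval.

f(-3) = 26 and f(-2) = 4, both positive, so a sign-change argument is unavailable; we show f keeps this sign on the whole interval.
Substitute x = -2 − u, where 0 < u < 1 on the interval. Expanding, f(-2 − u) = u^3 + 7u^2 + 14u + 4.
All 4 nonzero coefficients of this polynomial in u are positive; hence for u > 0 the value is a sum of positive terms (the constant 4 among them).
Therefore f(x) > 0 throughout (-3, -2), and f has no zero there.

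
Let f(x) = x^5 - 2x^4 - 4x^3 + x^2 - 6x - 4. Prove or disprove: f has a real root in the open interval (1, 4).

f(1) = -14 and f(4) = 244, which have opposite signs.
f is continuous everywhere (it is a polynomial), in particular on [1, 4].
By the Intermediate Value Theorem, f takes the value 0 somewhere in the open interval.

Yes, f has a root in the interval.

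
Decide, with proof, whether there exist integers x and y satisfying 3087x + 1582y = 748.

No such integers exist.

gcd(3087, 1582) = 7, so every integer of the form 3087x + 1582y is a multiple of 7.
But 748 is not a multiple of 7 (it leaves remainder 6).
Therefore 3087x + 1582y = 748 has no solution in integers.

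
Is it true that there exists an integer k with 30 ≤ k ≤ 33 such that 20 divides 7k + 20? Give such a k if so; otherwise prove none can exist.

At k = 30, 7·30 + 20 = 230 ≡ 10 (mod 20), and each step in k adds 7, giving residues 10, 17, 4, 11 for k = 30, 31, 32, 33.
The residue 0 does not occur, so no k in [30, 33] makes 7k + 20 a multiple of 20.

There is no such integer k in that range.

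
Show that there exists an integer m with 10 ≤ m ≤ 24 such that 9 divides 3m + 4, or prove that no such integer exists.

The values of 3m + 4 for m = 10, 11, …, 24 are 34, 37, 40, 43, 46, 49, 52, 55, 58, 61, 64, 67, 70, 73, 76; reduced mod 9 these are 7, 1, 4, 7, 1, 4, 7, 1, 4, 7, 1, 4, 7, 1, 4.
The residue 0 does not occur, so no m in [10, 24] makes 3m + 4 a multiple of 9.

No such integer m in that range exists.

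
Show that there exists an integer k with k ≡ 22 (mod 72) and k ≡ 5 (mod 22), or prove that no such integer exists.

No, no such integer exists.

gcd(72, 22) = 2. If k ≡ 22 (mod 72) and k ≡ 5 (mod 22), then k ≡ 22 (mod 2) and k ≡ 5 (mod 2).
But 22 mod 2 = 0 while 5 mod 2 = 1, a contradiction.
So no integer satisfies both congruences.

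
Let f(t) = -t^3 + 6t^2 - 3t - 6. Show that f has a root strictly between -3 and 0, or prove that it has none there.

Such a root exists.

f(-3) = 84 and f(0) = -6, which have opposite signs.
Since f is a polynomial it is continuous on [-3, 0].
By the Intermediate Value Theorem f must vanish at some point of (-3, 0).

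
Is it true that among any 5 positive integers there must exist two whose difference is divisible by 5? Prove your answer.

No; for instance {6, 7, 8, 9, 10} is a counterexample.

Consider the 5 integers 6, 7, …, 10. They lie in distinct residue classes modulo 5, since 5 ≤ 5.
No two share a residue, so no pair has difference divisible by 5; the claim fails for this set.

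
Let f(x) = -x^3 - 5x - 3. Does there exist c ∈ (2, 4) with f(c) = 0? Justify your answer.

f has no root in that interval.

f(2) = -21 and f(4) = -87, both negative.
f'(x) = -3x^2 - 5 has discriminant 0² − 4·(-3)·(-5) = -60 < 0, so f' has no real roots and is negative for every real x.
So f is strictly decreasing; between 2 and 4 its values lie between f(2) = -21 and f(4) = -87, all negative. Therefore f has no root in (2, 4).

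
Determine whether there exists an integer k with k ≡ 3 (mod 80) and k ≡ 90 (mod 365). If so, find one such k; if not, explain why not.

Reduce both congruences modulo 5, which divides 80 and 365: they say k ≡ 3 (mod 5) and k ≡ 90 (mod 5).
These are incompatible: 3 − 90 = -87 is not divisible by 5.
So no integer satisfies both congruences.

No, no such integer exists.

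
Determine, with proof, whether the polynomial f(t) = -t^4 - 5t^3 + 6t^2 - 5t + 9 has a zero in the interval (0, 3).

Yes, f has a root in the interval.

f(0) = 9 and f(3) = -168, which have opposite signs.
As a polynomial, f is continuous on every closed interval.
By the Intermediate Value Theorem, f takes the value 0 somewhere in the open interval.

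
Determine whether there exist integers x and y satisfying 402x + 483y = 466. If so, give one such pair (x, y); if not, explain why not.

gcd(402, 483) = 3, so every integer of the form 402x + 483y is a multiple of 3.
But 466 is not a multiple of 3 (it leaves remainder 1).
So the equation is unsolvable over ℤ.

There are no such integers.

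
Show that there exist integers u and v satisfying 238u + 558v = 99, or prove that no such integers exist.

Any value of 238u + 558v is a multiple of gcd(238, 558) = 2.
But 99 = 2·49 + 1, so 2 ∤ 99.
Hence no integers u, v satisfy the equation.

There are no such integers.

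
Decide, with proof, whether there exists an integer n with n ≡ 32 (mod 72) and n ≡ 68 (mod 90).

n = 248

gcd(72, 90) = 18. A simultaneous solution exists iff 32 ≡ 68 (mod 18); here 32 mod 18 = 14 = 68 mod 18, so it does.
List candidates n ≡ 32 (mod 72): 32, 104, 176, 248. Modulo 90 these are 32, 14, 86, 68; 248 gives 68 as required.
Indeed 248 ≡ 32 (mod 72) and 248 ≡ 68 (mod 90).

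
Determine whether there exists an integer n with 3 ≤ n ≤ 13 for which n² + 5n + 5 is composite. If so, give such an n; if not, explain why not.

At n = 12: 12² + 5·12 + 5 = 209 = 11·19, which is composite.

n = 12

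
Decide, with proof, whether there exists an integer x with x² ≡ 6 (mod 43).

Take x = 36. Then 36² = 1296 = 30·43 + 6, so 36² ≡ 6 (mod 43).

x = 36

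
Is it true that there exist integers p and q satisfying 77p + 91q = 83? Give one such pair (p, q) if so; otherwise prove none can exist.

Any value of 77p + 91q is a multiple of gcd(77, 91) = 7.
But 83 = 7·11 + 6, so 7 ∤ 83.
Therefore 77p + 91q = 83 has no solution in integers.

There are no such integers.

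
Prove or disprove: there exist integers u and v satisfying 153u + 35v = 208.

u = 16, v = -64

Since gcd(153, 35) = 1, every integer is an integer combination of 153 and 35.
Dividing repeatedly: 153 = 4·35 + 13, 35 = 2·13 + 9, 13 = 1·9 + 4, 9 = 2·4 + 1, 4 = 4·1 + 0.
Back-substituting, 1 = 9 − 2·4 = 9 − 2·(13 − 1·9) = −2·13 + 3·9 = −2·13 + 3·(35 − 2·13) = 3·35 − 8·13 = 3·35 − 8·(153 − 4·35) = −8·153 + 35·35; that is, 153·(-8) + 35·35 = 1.
Multiplying through by 208: u = (-8)·208 = -1664, v = 35·208 = 7280 is a solution.
The general solution is u = -1664 + 35k, v = 7280 − 153k; taking k = 48 gives the smaller pair u = 16, v = -64.
Indeed 153·16 + 35·(-64) = 2448 − 2240 = 208.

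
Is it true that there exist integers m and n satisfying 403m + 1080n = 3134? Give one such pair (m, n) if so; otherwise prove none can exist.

403 and 1080 are coprime, so 403m + 1080n ranges over all of ℤ.
Run the Euclidean algorithm on 1080 and 403: 1080 = 2·403 + 274, 403 = 1·274 + 129, 274 = 2·129 + 16, 129 = 8·16 + 1, 16 = 16·1 + 0.
Unwinding: 1 = 129 − 8·16 = 129 − 8·(274 − 2·129) = −8·274 + 17·129 = −8·274 + 17·(403 − 1·274) = 17·403 − 25·274 = 17·403 − 25·(1080 − 2·403) = −25·1080 + 67·403, i.e. 403·67 + 1080·(-25) = 1.
Scaling by 3134 gives the particular solution (m, n) = (209978, -78350).
Shifting by a multiple of (1080, −403) keeps it a solution: m = 209978 − 194·1080 = 458, n = -78350 + 194·403 = -168.
Check: 403·458 + 1080·(-168) = 184574 − 181440 = 3134. ✓

m = 458, n = -168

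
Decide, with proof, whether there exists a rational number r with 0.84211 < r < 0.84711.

Multiplying by 13: 13·0.84211 = 10.94743 and 13·0.84711 = 11.01243, so the integer 11 lies strictly between them.
Dividing back, 0.84211 < 11/13 < 0.84711, and 11/13 is rational.

r = 11/13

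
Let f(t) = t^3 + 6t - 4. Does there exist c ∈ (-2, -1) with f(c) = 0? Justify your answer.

f(-2) = -24 and f(-1) = -11, both negative.
The derivative f'(t) = 3t^2 + 6 is a quadratic with discriminant 0² − 4·3·6 = -72 < 0; it never vanishes, so it is always positive (sign of the leading coefficient).
So f is strictly increasing; between -2 and -1 its values lie between f(-2) = -24 and f(-1) = -11, all negative. Therefore f has no root in (-2, -1).

No.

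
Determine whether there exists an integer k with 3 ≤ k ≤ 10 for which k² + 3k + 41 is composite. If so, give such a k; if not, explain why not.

k = 4

At k = 4: 4² + 3·4 + 41 = 69 = 3·23, which is composite.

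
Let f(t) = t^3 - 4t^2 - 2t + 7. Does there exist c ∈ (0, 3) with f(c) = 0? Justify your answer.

f(0) = 7 and f(3) = -8, which have opposite signs.
As a polynomial, f is continuous on every closed interval.
By the Intermediate Value Theorem f must vanish at some point of (0, 3).

Yes, f has a root in the interval.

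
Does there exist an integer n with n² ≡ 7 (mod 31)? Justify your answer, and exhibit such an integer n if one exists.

n = 21

n = 21 works: 21² = 441, and 441 − 7 = 434 = 14·31.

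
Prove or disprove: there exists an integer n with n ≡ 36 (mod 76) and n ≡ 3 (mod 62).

gcd(76, 62) = 2. If n ≡ 36 (mod 76) and n ≡ 3 (mod 62), then n ≡ 36 (mod 2) and n ≡ 3 (mod 2).
These are incompatible: 36 − 3 = 33 is not divisible by 2.
So no integer satisfies both congruences.

No, no such integer exists.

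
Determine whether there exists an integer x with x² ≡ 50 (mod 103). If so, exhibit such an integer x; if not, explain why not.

x = 16 works: 16² = 256, and 256 − 50 = 206 = 2·103.

x = 16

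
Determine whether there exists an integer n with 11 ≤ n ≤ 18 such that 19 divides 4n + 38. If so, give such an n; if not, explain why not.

At n = 11, 4·11 + 38 = 82 ≡ 6 (mod 19), and each step in n adds 4, giving residues 6, 10, 14, 18, 3, 7, 11, 15 for n = 11, 12, …, 18.
The residue 0 does not occur, so no n in [11, 18] makes 4n + 38 a multiple of 19.

No such integer n in that range exists.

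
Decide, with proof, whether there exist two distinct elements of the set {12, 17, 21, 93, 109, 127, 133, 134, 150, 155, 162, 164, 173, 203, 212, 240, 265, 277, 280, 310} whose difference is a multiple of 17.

Reduce each element mod 17: 12↦12, 17↦0, 21↦4, 93↦8, 109↦7, 127↦8, 133↦14, 134↦15, 150↦14, 155↦2, 162↦9, 164↦11, 173↦3, 203↦16, 212↦8, 240↦2, 265↦10, 277↦5, 280↦8, 310↦4. The residue 4 repeats (at 21 and 310), and 310 − 21 = 289 = 17·17.

Yes: 21 and 310.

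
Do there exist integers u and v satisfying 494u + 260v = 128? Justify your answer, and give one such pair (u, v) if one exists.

No such integers exist.

gcd(494, 260) = 26, so every integer of the form 494u + 260v is a multiple of 26.
However 128 leaves remainder 24 on division by 26.
So the equation is unsolvable over ℤ.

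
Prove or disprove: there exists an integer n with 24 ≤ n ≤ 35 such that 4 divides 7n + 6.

For n = 24, 25 the values 174, 181 are not multiples of 4. n = 26 works, since 7·26 + 6 = 188 = 47·4.

n = 26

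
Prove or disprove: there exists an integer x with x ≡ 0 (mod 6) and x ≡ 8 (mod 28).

gcd(6, 28) = 2. A simultaneous solution exists iff 0 ≡ 8 (mod 2); here 0 mod 2 = 0 = 8 mod 2, so it does.
List candidates x ≡ 0 (mod 6): 0, 6, 12, 18, 24, 30, 36. Modulo 28 these are 0, 6, 12, 18, 24, 2, 8; 36 gives 8 as required.
Check: 36 mod 6 = 0, 36 mod 28 = 8. ✓

x = 36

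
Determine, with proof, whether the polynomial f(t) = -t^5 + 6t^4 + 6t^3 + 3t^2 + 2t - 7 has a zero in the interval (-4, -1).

Yes, f has a root in the interval.

f(-4) = 2209 and f(-1) = -5, which have opposite signs.
f is continuous everywhere (it is a polynomial), in particular on [-4, -1].
By the Intermediate Value Theorem, f takes the value 0 somewhere in the open interval.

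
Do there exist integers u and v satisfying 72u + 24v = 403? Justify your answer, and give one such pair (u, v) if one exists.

No such integers exist.

gcd(72, 24) = 24, so every integer of the form 72u + 24v is a multiple of 24.
However 403 leaves remainder 19 on division by 24.
Hence no integers u, v satisfy the equation.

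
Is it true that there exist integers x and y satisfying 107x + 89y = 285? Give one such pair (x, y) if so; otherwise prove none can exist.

x = 1, y = 2

Since gcd(107, 89) = 1, every integer is an integer combination of 107 and 89.
Run the Euclidean algorithm on 107 and 89: 107 = 1·89 + 18, 89 = 4·18 + 17, 18 = 1·17 + 1, 17 = 17·1 + 0.
Back-substituting, 1 = 18 − 1·17 = 18 − (89 − 4·18) = −89 + 5·18 = −89 + 5·(107 − 1·89) = 5·107 − 6·89; that is, 107·5 + 89·(-6) = 1.
Times 285: 107·1425 + 89·(-1710) = 285, so (1425, -1710) solves it.
Subtracting 16·89 from x and adding 16·107 to y gives the tidier solution (1, 2).
Indeed 107·1 + 89·2 = 107 + 178 = 285.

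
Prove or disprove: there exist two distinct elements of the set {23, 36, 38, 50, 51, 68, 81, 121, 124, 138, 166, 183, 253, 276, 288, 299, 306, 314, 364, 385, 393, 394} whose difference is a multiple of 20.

Reduce each element mod 20: 23↦3, 36↦16, 38↦18, 50↦10, 51↦11, 68↦8, 81↦1, 121↦1, 124↦4, 138↦18, 166↦6, 183↦3, 253↦13, 276↦16, 288↦8, 299↦19, 306↦6, 314↦14, 364↦4, 385↦5, 393↦13, 394↦14. The residue 3 repeats (at 23 and 183), and 183 − 23 = 160 = 8·20.

23 and 183 are such a pair.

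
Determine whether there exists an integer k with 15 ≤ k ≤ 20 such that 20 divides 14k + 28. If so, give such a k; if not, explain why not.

Try k = 18: 14·18 + 28 = 280 = 14·20, which is divisible by 20.

k = 18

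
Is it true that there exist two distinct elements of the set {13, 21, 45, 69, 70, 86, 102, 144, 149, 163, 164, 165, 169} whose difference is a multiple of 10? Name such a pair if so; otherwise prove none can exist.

The pair (13, 163) works.

13 mod 10 = 3 and 163 mod 10 = 3, so 163 − 13 = 150 = 15·10.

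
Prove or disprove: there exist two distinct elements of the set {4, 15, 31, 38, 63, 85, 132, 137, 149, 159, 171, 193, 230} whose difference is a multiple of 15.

Reduce each element modulo 15: 4↦4, 15↦0, 31↦1, 38↦8, 63↦3, 85↦10, 132↦12, 137↦2, 149↦14, 159↦9, 171↦6, 193↦13, 230↦5.
All 13 residues are distinct, so no two elements differ by a multiple of 15.

No such pair exists.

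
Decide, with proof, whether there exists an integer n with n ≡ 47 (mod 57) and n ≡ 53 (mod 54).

The moduli are not coprime: gcd(57, 54) = 3. Compatibility requires 3 ∣ (53 − 47) = 6, which holds, so solutions exist.
List candidates n ≡ 47 (mod 57): 47, 104, 161. Modulo 54 these are 47, 50, 53; 161 gives 53 as required.
Verify: 161 = 2·57 + 47 and 161 = 2·54 + 53. ✓

n = 161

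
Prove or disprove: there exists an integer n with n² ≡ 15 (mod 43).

n = 31

n = 31 works: 31² = 961, and 961 − 15 = 946 = 22·43.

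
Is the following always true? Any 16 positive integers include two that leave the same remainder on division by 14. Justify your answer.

Partition the integers by their residue mod 14; there are 14 classes.
Placing 16 integers into 14 classes, some class receives at least two — say a and b.
So a and b have equal remainders mod 14, which is exactly what was to be shown.

True.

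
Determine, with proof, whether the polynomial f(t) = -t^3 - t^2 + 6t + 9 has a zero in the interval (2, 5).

Yes, f has a root in the interval.

f(2) = 9 and f(5) = -111, which have opposite signs.
As a polynomial, f is continuous on every closed interval.
By the Intermediate Value Theorem, f takes the value 0 somewhere in the open interval.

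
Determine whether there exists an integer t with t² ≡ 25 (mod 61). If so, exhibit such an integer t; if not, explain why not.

t = 56

t = 56 works: 56² = 3136, and 3136 − 25 = 3111 = 51·61.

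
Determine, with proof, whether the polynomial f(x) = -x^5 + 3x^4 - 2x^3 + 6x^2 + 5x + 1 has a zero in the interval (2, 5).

f(2) = 35 and f(5) = -1324, which have opposite signs.
Since f is a polynomial it is continuous on [2, 5].
By the Intermediate Value Theorem, f takes the value 0 somewhere in the open interval.

Yes, f has a root in the interval.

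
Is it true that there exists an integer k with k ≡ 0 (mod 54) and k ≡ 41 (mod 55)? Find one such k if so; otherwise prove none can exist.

k = 756

The moduli 54 and 55 are coprime, so by the Chinese Remainder Theorem a unique solution modulo 2970 exists.
Any solution of the first congruence is k = 0 + 54t; substituting into the second, 54t ≡ 41 − 0 ≡ 41 (mod 55).
Since 54·54 = 2916 = 53·55 + 1, the inverse of 54 mod 55 is 54.
Therefore t ≡ 54·41 = 2214 ≡ 14 (mod 55).
With t = 14: k = 0 + 54·14 = 756.
Verify: 756 = 14·54 + 0 and 756 = 13·55 + 41. ✓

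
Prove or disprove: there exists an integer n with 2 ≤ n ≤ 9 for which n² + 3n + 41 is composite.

n = 6

At n = 6: 6² + 3·6 + 41 = 95 = 5·19, which is composite.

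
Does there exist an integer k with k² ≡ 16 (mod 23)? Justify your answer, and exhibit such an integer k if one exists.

k = 4

Take k = 4. Then 4² = 16, and since 0 ≤ 16 < 23 this is already reduced: 4² ≡ 16 (mod 23).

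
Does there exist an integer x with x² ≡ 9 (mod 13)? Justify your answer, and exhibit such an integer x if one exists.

Take x = 3. Then 3² = 9, and since 0 ≤ 9 < 13 this is already reduced: 3² ≡ 9 (mod 13).

x = 3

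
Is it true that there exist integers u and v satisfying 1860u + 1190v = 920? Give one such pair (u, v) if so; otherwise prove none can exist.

gcd(1860, 1190) = 10, and 10 divides 920, so integer solutions exist.
Dividing through by 10 reduces the equation to 186u + 119v = 92.
Dividing repeatedly: 186 = 1·119 + 67, 119 = 1·67 + 52, 67 = 1·52 + 15, 52 = 3·15 + 7, 15 = 2·7 + 1, 7 = 7·1 + 0.
Unwinding: 1 = 15 − 2·7 = 15 − 2·(52 − 3·15) = −2·52 + 7·15 = −2·52 + 7·(67 − 1·52) = 7·67 − 9·52 = 7·67 − 9·(119 − 1·67) = −9·119 + 16·67 = −9·119 + 16·(186 − 1·119) = 16·186 − 25·119, i.e. 186·16 + 119·(-25) = 1.
Multiplying through by 92: u = 16·92 = 1472, v = (-25)·92 = -2300 is a solution.
Subtracting 12·119 from u and adding 12·186 to v gives the tidier solution (44, -68).
Check: 1860·44 + 1190·(-68) = 81840 − 80920 = 920. ✓

u = 44, v = -68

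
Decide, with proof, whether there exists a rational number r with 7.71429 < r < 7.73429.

Look for a denominator N such that an integer falls strictly between N·7.71429 and N·7.73429. N = 11 works: 11·7.71429 = 84.85719 < 85 < 85.07719 = 11·7.73429.
Hence 85/11 is a rational number with 7.71429 < 85/11 < 7.73429.

r = 85/11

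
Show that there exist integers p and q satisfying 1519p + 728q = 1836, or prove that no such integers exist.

Any value of 1519p + 728q is a multiple of gcd(1519, 728) = 7.
But 1836 = 7·262 + 2, so 7 ∤ 1836.
Hence no integers p, q satisfy the equation.

No such integers exist.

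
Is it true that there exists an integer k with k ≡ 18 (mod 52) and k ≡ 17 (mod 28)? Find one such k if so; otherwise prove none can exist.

Reduce both congruences modulo 4, which divides 52 and 28: they say k ≡ 18 (mod 4) and k ≡ 17 (mod 4).
But 18 mod 4 = 2 while 17 mod 4 = 1, a contradiction.
Hence the system has no solution.

No, no such integer exists.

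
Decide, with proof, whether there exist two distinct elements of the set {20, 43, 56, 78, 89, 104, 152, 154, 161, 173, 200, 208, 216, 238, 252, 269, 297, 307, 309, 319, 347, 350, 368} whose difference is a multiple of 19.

43 mod 19 = 5 and 252 mod 19 = 5, so 252 − 43 = 209 = 11·19.

The pair (43, 252) works.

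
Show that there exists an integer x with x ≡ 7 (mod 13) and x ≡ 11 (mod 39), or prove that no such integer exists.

gcd(13, 39) = 13. If x ≡ 7 (mod 13) and x ≡ 11 (mod 39), then x ≡ 7 (mod 13) and x ≡ 11 (mod 13).
These are incompatible: 7 − 11 = -4 is not divisible by 13.
So no integer satisfies both congruences.

There is no such integer.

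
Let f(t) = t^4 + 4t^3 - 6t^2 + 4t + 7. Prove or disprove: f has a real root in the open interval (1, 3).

The endpoint values f(1) = 10 and f(3) = 154 are both positive. Claim: f(t) > 0 for every t in (1, 3).
Substitute t = 1 + u, where 0 < u < 2 on the interval. Expanding, f(1 + u) = u^4 + 8u^3 + 12u^2 + 8u + 10.
All 5 nonzero coefficients of this polynomial in u are positive; hence for u > 0 the value is a sum of positive terms (the constant 10 among them).
So f is strictly positive on (1, 3); no root exists in the interval.

f has no root in that interval.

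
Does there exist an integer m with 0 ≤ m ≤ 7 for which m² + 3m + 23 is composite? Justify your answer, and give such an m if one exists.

m = 1

At m = 1: 1² + 3·1 + 23 = 27 = 3·9, which is composite.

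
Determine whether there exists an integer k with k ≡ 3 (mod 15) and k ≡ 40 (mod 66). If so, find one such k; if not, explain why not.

No such integer exists.

gcd(15, 66) = 3. If k ≡ 3 (mod 15) and k ≡ 40 (mod 66), then k ≡ 3 (mod 3) and k ≡ 40 (mod 3).
These are incompatible: 3 − 40 = -37 is not divisible by 3.
So no integer satisfies both congruences.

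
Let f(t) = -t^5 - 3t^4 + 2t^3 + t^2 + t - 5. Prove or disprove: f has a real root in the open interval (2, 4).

The endpoint values f(2) = -63 and f(4) = -1649 are both negative. Claim: f(t) < 0 for every t in (2, 4).
Substitute t = 2 + u, where 0 < u < 2 on the interval. Expanding, f(2 + u) = -u^5 - 13u^4 - 62u^3 - 139u^2 - 147u - 63.
The nonzero coefficients here are all negative, so for u > 0 every term is negative (or zero), and the constant term -63 is strictly negative.
So f is strictly negative on (2, 4); no root exists in the interval.

No.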